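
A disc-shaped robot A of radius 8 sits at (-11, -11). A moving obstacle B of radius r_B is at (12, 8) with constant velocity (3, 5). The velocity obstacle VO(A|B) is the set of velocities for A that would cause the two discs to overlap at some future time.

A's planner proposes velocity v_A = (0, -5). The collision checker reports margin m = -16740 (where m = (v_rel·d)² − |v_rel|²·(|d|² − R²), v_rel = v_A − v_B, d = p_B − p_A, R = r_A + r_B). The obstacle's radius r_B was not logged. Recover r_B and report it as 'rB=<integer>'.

m = -16740
d = (23, 19);  v_rel = (-3, -10),  |v_rel|² = 109
v_rel×d = (-3)·(19) − (-10)·(23) = 173
since m = R²·109 − 173²:  R² = (29929 + -16740) / 109 = 121
R = √121 = 11  ⇒  r_B = 11 − 8 = 3

rB=3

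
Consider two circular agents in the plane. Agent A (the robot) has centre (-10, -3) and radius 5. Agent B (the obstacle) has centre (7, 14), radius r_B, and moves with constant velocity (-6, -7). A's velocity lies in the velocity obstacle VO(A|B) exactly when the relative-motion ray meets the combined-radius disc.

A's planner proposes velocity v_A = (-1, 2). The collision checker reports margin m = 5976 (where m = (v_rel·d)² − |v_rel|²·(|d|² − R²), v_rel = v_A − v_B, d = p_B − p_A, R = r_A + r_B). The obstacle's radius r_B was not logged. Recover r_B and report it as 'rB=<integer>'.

m = 5976
d = (17, 17);  v_rel = (5, 9),  |v_rel|² = 106
v_rel×d = (5)·(17) − (9)·(17) = -68
since m = R²·106 − (-68)²:  R² = (4624 + 5976) / 106 = 100
R = √100 = 10  ⇒  r_B = 10 − 5 = 5

rB=5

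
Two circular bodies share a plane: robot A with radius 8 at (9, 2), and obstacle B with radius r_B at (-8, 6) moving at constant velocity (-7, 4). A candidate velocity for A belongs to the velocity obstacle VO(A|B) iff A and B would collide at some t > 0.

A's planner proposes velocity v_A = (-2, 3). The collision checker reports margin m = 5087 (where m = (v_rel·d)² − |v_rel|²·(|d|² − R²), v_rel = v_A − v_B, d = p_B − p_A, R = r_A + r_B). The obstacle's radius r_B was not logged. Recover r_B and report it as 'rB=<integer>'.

m = 5087
d = (-17, 4);  v_rel = (5, -1),  |v_rel|² = 26
v_rel×d = (5)·(4) − (-1)·(-17) = 3
since m = R²·26 − 3²:  R² = (9 + 5087) / 26 = 196
R = √196 = 14  ⇒  r_B = 14 − 8 = 6

rB=6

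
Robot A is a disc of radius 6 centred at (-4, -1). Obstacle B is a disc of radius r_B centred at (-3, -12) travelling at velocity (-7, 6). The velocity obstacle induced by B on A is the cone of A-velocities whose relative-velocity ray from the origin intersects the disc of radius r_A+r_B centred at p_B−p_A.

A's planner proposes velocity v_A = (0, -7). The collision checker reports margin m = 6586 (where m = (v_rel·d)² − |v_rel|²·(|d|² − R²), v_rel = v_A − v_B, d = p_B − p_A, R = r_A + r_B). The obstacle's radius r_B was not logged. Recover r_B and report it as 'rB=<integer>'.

m = 6586
d = (1, -11);  v_rel = (7, -13),  |v_rel|² = 218
v_rel×d = (7)·(-11) − (-13)·(1) = -64
since m = R²·218 − (-64)²:  R² = (4096 + 6586) / 218 = 49
R = √49 = 7  ⇒  r_B = 7 − 6 = 1

rB=1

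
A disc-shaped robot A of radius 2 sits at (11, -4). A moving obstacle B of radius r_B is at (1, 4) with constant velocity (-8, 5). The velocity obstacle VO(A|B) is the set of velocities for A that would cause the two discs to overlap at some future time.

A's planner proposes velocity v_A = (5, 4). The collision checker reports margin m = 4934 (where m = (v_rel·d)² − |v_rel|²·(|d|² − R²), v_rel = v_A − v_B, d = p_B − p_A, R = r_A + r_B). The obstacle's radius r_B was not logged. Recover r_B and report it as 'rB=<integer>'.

m = 4934
d = (-10, 8);  v_rel = (13, -1),  |v_rel|² = 170
v_rel×d = (13)·(8) − (-1)·(-10) = 94
since m = R²·170 − 94²:  R² = (8836 + 4934) / 170 = 81
R = √81 = 9  ⇒  r_B = 9 − 2 = 7

rB=7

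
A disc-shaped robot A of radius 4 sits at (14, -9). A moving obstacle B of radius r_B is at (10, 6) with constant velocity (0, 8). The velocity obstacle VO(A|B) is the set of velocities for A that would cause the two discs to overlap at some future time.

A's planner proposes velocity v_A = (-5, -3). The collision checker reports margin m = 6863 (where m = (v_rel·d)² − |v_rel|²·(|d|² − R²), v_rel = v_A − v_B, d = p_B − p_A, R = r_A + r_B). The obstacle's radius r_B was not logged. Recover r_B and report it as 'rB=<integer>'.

m = 6863
d = (-4, 15);  v_rel = (-5, -11),  |v_rel|² = 146
v_rel×d = (-5)·(15) − (-11)·(-4) = -119
since m = R²·146 − (-119)²:  R² = (14161 + 6863) / 146 = 144
R = √144 = 12  ⇒  r_B = 12 − 4 = 8

rB=8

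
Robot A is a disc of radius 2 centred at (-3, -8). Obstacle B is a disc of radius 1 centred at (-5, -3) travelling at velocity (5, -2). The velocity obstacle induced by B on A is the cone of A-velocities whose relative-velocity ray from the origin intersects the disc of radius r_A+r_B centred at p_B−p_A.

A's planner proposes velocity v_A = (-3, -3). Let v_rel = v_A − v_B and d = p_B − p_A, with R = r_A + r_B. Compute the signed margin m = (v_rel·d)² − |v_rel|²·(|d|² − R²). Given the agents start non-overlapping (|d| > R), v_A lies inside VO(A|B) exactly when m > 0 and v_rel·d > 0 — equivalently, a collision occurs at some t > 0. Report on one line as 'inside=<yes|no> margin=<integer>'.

d = (-2, 5),  |d|² = 29;  R = 2+1 = 3,  c = 29−3² = 20
v_rel = (-8, -1),  |v_rel|² = 65;  v_rel·d = (-8)·(-2) + (-1)·(5) = 11
65·t² − 22·t + 20 = 0  ⇒  m = 11² − 65·20 = -1179
m = -1179 < 0,  v_rel·d = 11 > 0  ⇒  outside

inside=no margin=-1179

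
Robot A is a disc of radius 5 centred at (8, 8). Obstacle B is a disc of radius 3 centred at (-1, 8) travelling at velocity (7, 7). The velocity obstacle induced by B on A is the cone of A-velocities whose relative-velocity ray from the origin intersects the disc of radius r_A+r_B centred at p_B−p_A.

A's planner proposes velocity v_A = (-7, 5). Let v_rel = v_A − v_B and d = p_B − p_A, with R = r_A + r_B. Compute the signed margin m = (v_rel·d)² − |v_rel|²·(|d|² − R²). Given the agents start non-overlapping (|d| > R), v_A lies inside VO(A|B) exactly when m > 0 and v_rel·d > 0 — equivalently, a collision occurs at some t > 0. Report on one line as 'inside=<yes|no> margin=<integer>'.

d = (-9, 0),  |d|² = 81;  R = 5+3 = 8,  c = 81−8² = 17
v_rel = (-14, -2),  |v_rel|² = 200;  v_rel·d = (-14)·(-9) + (-2)·(0) = 126
200·t² − 252·t + 17 = 0  ⇒  m = 126² − 200·17 = 12476
m = 12476 > 0,  v_rel·d = 126 > 0  ⇒  inside

inside=yes margin=12476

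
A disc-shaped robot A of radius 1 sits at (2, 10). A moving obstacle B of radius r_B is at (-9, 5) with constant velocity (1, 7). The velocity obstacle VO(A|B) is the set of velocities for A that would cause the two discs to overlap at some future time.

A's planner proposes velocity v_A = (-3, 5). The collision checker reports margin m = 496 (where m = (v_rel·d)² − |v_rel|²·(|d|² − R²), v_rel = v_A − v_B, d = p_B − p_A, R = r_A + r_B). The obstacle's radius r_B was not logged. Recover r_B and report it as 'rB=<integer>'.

m = 496
d = (-11, -5);  v_rel = (-4, -2),  |v_rel|² = 20
v_rel×d = (-4)·(-5) − (-2)·(-11) = -2
since m = R²·20 − (-2)²:  R² = (4 + 496) / 20 = 25
R = √25 = 5  ⇒  r_B = 5 − 1 = 4

rB=4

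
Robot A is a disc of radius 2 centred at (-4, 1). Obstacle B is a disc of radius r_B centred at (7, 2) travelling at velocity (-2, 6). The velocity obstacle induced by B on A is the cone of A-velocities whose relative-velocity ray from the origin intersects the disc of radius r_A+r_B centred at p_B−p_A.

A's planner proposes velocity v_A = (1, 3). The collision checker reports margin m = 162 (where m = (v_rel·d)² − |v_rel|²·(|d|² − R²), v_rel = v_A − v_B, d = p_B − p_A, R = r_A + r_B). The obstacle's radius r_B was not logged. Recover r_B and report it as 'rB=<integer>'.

m = 162
d = (11, 1);  v_rel = (3, -3),  |v_rel|² = 18
v_rel×d = (3)·(1) − (-3)·(11) = 36
since m = R²·18 − 36²:  R² = (1296 + 162) / 18 = 81
R = √81 = 9  ⇒  r_B = 9 − 2 = 7

rB=7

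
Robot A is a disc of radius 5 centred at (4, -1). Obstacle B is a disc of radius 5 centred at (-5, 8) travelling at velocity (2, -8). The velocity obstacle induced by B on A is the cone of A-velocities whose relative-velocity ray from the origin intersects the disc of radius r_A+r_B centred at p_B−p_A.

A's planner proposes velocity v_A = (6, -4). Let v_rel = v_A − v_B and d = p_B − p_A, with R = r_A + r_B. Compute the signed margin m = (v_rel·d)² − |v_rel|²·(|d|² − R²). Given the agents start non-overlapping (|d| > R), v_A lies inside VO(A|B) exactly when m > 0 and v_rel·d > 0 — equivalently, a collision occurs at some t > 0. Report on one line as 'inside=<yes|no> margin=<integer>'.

d = (-9, 9),  |d|² = 162;  R = 5+5 = 10,  c = 162−10² = 62
v_rel = (4, 4),  |v_rel|² = 32;  v_rel·d = (4)·(-9) + (4)·(9) = 0
32·t² − 0·t + 62 = 0  ⇒  m = 0² − 32·62 = -1984
m = -1984 < 0,  v_rel·d = 0 = 0  ⇒  outside

inside=no margin=-1984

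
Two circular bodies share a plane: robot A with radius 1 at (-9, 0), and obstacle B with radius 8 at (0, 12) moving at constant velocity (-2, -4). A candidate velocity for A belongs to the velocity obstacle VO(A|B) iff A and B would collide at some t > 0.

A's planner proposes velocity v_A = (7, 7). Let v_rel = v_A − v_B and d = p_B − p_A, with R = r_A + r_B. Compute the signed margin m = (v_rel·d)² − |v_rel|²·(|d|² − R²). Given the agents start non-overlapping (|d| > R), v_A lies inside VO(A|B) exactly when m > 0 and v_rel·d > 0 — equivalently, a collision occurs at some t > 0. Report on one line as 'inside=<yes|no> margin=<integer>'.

d = (9, 12),  |d|² = 225;  R = 1+8 = 9,  c = 225−9² = 144
v_rel = (9, 11),  |v_rel|² = 202;  v_rel·d = (9)·(9) + (11)·(12) = 213
202·t² − 426·t + 144 = 0  ⇒  m = 213² − 202·144 = 16281
m = 16281 > 0,  v_rel·d = 213 > 0  ⇒  inside

inside=yes margin=16281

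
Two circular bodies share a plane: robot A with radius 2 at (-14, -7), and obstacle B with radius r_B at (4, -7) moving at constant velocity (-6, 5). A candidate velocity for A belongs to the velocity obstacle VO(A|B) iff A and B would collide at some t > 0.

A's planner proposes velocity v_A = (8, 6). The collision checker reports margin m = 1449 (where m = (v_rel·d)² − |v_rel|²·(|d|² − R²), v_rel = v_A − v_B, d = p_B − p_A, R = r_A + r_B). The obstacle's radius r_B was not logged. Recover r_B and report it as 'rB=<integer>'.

m = 1449
d = (18, 0);  v_rel = (14, 1),  |v_rel|² = 197
v_rel×d = (14)·(0) − (1)·(18) = -18
since m = R²·197 − (-18)²:  R² = (324 + 1449) / 197 = 9
R = √9 = 3  ⇒  r_B = 3 − 2 = 1

rB=1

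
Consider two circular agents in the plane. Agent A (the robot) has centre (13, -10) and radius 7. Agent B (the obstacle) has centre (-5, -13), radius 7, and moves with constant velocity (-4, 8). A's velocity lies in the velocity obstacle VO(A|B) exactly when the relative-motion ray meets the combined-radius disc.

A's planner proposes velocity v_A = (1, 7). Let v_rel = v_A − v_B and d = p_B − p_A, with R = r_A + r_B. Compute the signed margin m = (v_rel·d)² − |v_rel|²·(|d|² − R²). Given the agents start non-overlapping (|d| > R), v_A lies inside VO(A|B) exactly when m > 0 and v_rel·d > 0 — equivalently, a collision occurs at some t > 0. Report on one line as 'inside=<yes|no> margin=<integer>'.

d = (-18, -3),  |d|² = 333;  R = 7+7 = 14,  c = 333−14² = 137
v_rel = (5, -1),  |v_rel|² = 26;  v_rel·d = (5)·(-18) + (-1)·(-3) = -87
26·t² + 174·t + 137 = 0  ⇒  m = (-87)² − 26·137 = 4007
m = 4007 > 0,  v_rel·d = -87 < 0  ⇒  outside

inside=no margin=4007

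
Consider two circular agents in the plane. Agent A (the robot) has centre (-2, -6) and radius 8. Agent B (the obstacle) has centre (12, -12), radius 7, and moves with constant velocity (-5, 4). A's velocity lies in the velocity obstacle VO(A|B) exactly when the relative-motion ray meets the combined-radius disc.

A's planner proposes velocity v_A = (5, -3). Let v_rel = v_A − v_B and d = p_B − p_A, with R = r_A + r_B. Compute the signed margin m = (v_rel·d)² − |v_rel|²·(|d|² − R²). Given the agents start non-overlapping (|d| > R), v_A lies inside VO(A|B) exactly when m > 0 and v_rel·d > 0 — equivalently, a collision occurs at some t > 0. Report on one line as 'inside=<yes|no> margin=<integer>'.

d = (14, -6),  |d|² = 232;  R = 8+7 = 15,  c = 232−15² = 7
v_rel = (10, -7),  |v_rel|² = 149;  v_rel·d = (10)·(14) + (-7)·(-6) = 182
149·t² − 364·t + 7 = 0  ⇒  m = 182² − 149·7 = 32081
m = 32081 > 0,  v_rel·d = 182 > 0  ⇒  inside

inside=yes margin=32081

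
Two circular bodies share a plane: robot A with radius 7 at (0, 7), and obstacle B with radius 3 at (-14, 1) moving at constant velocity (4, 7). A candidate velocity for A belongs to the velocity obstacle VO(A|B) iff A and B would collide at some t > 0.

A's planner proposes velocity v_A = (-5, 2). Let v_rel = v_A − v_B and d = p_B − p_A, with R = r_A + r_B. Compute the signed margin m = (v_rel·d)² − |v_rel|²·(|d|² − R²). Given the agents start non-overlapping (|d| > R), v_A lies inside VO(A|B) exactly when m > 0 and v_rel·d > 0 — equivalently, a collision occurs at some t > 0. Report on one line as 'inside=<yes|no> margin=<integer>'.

d = (-14, -6),  |d|² = 232;  R = 7+3 = 10,  c = 232−10² = 132
v_rel = (-9, -5),  |v_rel|² = 106;  v_rel·d = (-9)·(-14) + (-5)·(-6) = 156
106·t² − 312·t + 132 = 0  ⇒  m = 156² − 106·132 = 10344
m = 10344 > 0,  v_rel·d = 156 > 0  ⇒  inside

inside=yes margin=10344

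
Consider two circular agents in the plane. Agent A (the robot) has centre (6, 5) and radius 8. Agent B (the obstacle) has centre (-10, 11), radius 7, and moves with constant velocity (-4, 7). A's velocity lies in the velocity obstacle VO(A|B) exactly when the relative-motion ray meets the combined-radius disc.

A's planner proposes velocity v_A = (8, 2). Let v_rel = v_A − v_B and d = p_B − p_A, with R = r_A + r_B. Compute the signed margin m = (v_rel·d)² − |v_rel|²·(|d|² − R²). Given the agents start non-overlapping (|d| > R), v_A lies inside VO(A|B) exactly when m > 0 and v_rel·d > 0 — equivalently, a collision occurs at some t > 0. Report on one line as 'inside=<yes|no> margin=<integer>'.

d = (-16, 6),  |d|² = 292;  R = 8+7 = 15,  c = 292−15² = 67
v_rel = (12, -5),  |v_rel|² = 169;  v_rel·d = (12)·(-16) + (-5)·(6) = -222
169·t² + 444·t + 67 = 0  ⇒  m = (-222)² − 169·67 = 37961
m = 37961 > 0,  v_rel·d = -222 < 0  ⇒  outside

inside=no margin=37961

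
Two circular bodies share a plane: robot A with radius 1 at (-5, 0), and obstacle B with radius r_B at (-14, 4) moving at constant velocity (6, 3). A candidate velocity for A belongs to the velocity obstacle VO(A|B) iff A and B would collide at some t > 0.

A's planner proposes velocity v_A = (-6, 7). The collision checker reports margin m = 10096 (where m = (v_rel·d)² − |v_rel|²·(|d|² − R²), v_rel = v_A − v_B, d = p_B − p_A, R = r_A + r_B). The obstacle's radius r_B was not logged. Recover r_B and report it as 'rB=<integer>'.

m = 10096
d = (-9, 4);  v_rel = (-12, 4),  |v_rel|² = 160
v_rel×d = (-12)·(4) − (4)·(-9) = -12
since m = R²·160 − (-12)²:  R² = (144 + 10096) / 160 = 64
R = √64 = 8  ⇒  r_B = 8 − 1 = 7

rB=7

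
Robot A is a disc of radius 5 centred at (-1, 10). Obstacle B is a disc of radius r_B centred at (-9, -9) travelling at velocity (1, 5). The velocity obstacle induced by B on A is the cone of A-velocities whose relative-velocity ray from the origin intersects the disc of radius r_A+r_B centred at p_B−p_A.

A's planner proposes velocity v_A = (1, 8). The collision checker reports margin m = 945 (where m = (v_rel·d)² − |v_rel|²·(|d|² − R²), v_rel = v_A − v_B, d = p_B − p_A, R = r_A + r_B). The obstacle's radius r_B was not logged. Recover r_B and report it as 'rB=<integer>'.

m = 945
d = (-8, -19);  v_rel = (0, 3),  |v_rel|² = 9
v_rel×d = (0)·(-19) − (3)·(-8) = 24
since m = R²·9 − 24²:  R² = (576 + 945) / 9 = 169
R = √169 = 13  ⇒  r_B = 13 − 5 = 8

rB=8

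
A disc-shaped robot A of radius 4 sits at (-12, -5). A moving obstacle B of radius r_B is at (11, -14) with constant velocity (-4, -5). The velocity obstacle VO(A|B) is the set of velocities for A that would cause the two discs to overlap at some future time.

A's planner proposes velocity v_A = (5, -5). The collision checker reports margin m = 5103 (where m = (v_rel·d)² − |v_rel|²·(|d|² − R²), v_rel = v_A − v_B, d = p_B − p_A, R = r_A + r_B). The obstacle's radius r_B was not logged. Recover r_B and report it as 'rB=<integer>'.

m = 5103
d = (23, -9);  v_rel = (9, 0),  |v_rel|² = 81
v_rel×d = (9)·(-9) − (0)·(23) = -81
since m = R²·81 − (-81)²:  R² = (6561 + 5103) / 81 = 144
R = √144 = 12  ⇒  r_B = 12 − 4 = 8

rB=8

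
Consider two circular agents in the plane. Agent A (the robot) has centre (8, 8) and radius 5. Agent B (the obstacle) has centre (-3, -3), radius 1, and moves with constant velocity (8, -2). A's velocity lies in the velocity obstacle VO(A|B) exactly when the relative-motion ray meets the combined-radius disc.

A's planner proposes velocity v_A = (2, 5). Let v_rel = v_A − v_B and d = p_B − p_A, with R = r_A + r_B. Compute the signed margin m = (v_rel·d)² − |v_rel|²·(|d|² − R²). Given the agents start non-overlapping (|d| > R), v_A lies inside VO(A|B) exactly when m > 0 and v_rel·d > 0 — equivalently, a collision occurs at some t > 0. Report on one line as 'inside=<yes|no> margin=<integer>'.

d = (-11, -11),  |d|² = 242;  R = 5+1 = 6,  c = 242−6² = 206
v_rel = (-6, 7),  |v_rel|² = 85;  v_rel·d = (-6)·(-11) + (7)·(-11) = -11
85·t² + 22·t + 206 = 0  ⇒  m = (-11)² − 85·206 = -17389
m = -17389 < 0,  v_rel·d = -11 < 0  ⇒  outside

inside=no margin=-17389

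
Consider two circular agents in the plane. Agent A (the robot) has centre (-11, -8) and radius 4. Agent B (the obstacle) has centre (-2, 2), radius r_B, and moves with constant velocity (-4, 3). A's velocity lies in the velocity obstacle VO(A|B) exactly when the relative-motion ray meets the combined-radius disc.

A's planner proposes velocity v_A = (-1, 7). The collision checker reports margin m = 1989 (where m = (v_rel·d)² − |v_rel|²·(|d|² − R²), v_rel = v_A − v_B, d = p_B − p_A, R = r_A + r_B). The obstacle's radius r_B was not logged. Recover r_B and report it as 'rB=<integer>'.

m = 1989
d = (9, 10);  v_rel = (3, 4),  |v_rel|² = 25
v_rel×d = (3)·(10) − (4)·(9) = -6
since m = R²·25 − (-6)²:  R² = (36 + 1989) / 25 = 81
R = √81 = 9  ⇒  r_B = 9 − 4 = 5

rB=5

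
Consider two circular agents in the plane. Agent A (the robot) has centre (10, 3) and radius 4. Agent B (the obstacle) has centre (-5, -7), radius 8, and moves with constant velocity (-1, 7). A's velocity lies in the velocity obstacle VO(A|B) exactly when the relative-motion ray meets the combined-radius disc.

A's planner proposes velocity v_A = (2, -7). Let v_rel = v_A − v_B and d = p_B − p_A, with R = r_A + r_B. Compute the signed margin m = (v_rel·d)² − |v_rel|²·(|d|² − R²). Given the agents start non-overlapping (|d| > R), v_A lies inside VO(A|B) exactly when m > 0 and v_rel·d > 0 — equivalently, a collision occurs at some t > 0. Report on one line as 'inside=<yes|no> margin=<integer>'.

d = (-15, -10),  |d|² = 325;  R = 4+8 = 12,  c = 325−12² = 181
v_rel = (3, -14),  |v_rel|² = 205;  v_rel·d = (3)·(-15) + (-14)·(-10) = 95
205·t² − 190·t + 181 = 0  ⇒  m = 95² − 205·181 = -28080
m = -28080 < 0,  v_rel·d = 95 > 0  ⇒  outside

inside=no margin=-28080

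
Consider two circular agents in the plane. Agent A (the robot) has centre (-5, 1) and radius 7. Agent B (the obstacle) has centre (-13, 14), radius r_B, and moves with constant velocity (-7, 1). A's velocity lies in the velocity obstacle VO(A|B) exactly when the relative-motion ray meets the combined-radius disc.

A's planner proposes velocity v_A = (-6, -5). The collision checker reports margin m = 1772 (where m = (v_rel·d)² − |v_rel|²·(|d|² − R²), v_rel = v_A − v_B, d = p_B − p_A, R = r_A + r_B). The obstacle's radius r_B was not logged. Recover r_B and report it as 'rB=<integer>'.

m = 1772
d = (-8, 13);  v_rel = (1, -6),  |v_rel|² = 37
v_rel×d = (1)·(13) − (-6)·(-8) = -35
since m = R²·37 − (-35)²:  R² = (1225 + 1772) / 37 = 81
R = √81 = 9  ⇒  r_B = 9 − 7 = 2

rB=2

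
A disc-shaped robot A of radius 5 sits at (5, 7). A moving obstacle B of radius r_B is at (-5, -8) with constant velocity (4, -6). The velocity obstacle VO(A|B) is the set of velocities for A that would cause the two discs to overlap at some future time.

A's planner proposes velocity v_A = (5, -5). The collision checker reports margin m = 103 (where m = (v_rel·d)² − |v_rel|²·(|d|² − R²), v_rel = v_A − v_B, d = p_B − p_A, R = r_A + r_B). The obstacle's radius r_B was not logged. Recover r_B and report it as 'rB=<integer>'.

m = 103
d = (-10, -15);  v_rel = (1, 1),  |v_rel|² = 2
v_rel×d = (1)·(-15) − (1)·(-10) = -5
since m = R²·2 − (-5)²:  R² = (25 + 103) / 2 = 64
R = √64 = 8  ⇒  r_B = 8 − 5 = 3

rB=3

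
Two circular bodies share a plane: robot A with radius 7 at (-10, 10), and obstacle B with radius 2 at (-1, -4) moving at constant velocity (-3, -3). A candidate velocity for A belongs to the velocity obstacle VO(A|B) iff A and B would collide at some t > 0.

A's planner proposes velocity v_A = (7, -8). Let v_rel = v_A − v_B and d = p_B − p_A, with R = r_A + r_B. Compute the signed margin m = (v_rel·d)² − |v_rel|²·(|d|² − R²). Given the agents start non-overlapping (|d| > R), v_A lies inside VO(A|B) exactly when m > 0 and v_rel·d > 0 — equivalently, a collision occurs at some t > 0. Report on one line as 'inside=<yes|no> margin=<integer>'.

d = (9, -14),  |d|² = 277;  R = 7+2 = 9,  c = 277−9² = 196
v_rel = (10, -5),  |v_rel|² = 125;  v_rel·d = (10)·(9) + (-5)·(-14) = 160
125·t² − 320·t + 196 = 0  ⇒  m = 160² − 125·196 = 1100
m = 1100 > 0,  v_rel·d = 160 > 0  ⇒  inside

inside=yes margin=1100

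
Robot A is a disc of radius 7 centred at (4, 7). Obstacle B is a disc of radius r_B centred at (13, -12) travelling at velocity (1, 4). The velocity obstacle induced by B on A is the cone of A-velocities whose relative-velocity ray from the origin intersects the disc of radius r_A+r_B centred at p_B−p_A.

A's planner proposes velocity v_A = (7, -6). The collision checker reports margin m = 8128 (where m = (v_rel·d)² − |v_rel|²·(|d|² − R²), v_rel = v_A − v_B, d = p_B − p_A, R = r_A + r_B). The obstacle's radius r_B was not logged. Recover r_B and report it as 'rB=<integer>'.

m = 8128
d = (9, -19);  v_rel = (6, -10),  |v_rel|² = 136
v_rel×d = (6)·(-19) − (-10)·(9) = -24
since m = R²·136 − (-24)²:  R² = (576 + 8128) / 136 = 64
R = √64 = 8  ⇒  r_B = 8 − 7 = 1

rB=1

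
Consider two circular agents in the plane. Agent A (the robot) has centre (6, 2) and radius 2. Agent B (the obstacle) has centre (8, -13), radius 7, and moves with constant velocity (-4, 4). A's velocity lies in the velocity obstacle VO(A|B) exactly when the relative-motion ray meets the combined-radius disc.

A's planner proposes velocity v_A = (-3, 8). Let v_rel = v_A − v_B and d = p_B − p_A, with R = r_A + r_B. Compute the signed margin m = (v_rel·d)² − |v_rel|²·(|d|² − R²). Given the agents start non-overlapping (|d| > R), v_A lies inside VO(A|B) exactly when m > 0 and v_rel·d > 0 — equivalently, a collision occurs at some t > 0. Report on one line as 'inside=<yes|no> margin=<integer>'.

d = (2, -15),  |d|² = 229;  R = 2+7 = 9,  c = 229−9² = 148
v_rel = (1, 4),  |v_rel|² = 17;  v_rel·d = (1)·(2) + (4)·(-15) = -58
17·t² + 116·t + 148 = 0  ⇒  m = (-58)² − 17·148 = 848
m = 848 > 0,  v_rel·d = -58 < 0  ⇒  outside

inside=no margin=848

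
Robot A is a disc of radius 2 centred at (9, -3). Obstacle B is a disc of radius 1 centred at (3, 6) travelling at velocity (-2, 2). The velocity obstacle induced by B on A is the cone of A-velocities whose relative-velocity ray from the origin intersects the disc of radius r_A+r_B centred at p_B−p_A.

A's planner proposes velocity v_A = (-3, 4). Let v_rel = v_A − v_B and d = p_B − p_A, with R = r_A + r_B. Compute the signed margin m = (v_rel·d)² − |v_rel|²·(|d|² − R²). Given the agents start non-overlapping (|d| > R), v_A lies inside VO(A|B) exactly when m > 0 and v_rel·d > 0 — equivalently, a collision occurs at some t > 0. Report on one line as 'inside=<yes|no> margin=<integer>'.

d = (-6, 9),  |d|² = 117;  R = 2+1 = 3,  c = 117−3² = 108
v_rel = (-1, 2),  |v_rel|² = 5;  v_rel·d = (-1)·(-6) + (2)·(9) = 24
5·t² − 48·t + 108 = 0  ⇒  m = 24² − 5·108 = 36
m = 36 > 0,  v_rel·d = 24 > 0  ⇒  inside

inside=yes margin=36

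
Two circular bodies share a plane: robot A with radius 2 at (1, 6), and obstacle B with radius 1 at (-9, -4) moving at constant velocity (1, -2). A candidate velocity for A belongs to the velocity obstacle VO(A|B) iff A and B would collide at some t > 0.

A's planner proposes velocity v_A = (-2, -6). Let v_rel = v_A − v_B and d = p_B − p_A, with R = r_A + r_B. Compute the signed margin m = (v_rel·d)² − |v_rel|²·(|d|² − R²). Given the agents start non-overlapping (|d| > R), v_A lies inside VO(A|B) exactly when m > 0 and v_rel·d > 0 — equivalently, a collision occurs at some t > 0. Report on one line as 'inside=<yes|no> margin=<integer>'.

d = (-10, -10),  |d|² = 200;  R = 2+1 = 3,  c = 200−3² = 191
v_rel = (-3, -4),  |v_rel|² = 25;  v_rel·d = (-3)·(-10) + (-4)·(-10) = 70
25·t² − 140·t + 191 = 0  ⇒  m = 70² − 25·191 = 125
m = 125 > 0,  v_rel·d = 70 > 0  ⇒  inside

inside=yes margin=125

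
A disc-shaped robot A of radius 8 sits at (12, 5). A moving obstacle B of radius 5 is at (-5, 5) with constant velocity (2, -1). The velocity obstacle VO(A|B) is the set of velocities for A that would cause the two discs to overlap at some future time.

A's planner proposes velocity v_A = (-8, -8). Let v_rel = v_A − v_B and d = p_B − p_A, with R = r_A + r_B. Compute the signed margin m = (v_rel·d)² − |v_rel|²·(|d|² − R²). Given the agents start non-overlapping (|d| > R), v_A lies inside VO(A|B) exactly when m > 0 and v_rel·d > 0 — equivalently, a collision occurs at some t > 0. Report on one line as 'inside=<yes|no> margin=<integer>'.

d = (-17, 0),  |d|² = 289;  R = 8+5 = 13,  c = 289−13² = 120
v_rel = (-10, -7),  |v_rel|² = 149;  v_rel·d = (-10)·(-17) + (-7)·(0) = 170
149·t² − 340·t + 120 = 0  ⇒  m = 170² − 149·120 = 11020
m = 11020 > 0,  v_rel·d = 170 > 0  ⇒  inside

inside=yes margin=11020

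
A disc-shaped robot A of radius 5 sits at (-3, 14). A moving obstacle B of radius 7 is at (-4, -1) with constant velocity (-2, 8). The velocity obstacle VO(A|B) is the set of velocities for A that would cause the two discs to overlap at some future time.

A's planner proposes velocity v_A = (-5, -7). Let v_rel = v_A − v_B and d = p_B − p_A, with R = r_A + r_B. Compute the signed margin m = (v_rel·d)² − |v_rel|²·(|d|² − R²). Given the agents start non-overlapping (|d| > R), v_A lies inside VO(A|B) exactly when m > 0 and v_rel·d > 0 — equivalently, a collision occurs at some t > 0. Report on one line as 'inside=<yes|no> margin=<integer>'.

d = (-1, -15),  |d|² = 226;  R = 5+7 = 12,  c = 226−12² = 82
v_rel = (-3, -15),  |v_rel|² = 234;  v_rel·d = (-3)·(-1) + (-15)·(-15) = 228
234·t² − 456·t + 82 = 0  ⇒  m = 228² − 234·82 = 32796
m = 32796 > 0,  v_rel·d = 228 > 0  ⇒  inside

inside=yes margin=32796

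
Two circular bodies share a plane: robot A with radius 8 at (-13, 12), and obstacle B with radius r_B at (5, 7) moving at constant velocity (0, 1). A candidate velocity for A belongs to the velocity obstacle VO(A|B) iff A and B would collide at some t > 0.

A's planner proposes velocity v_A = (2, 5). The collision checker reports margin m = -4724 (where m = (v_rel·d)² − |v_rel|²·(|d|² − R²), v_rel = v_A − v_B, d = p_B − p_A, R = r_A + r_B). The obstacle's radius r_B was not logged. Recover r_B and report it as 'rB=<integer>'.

m = -4724
d = (18, -5);  v_rel = (2, 4),  |v_rel|² = 20
v_rel×d = (2)·(-5) − (4)·(18) = -82
since m = R²·20 − (-82)²:  R² = (6724 + -4724) / 20 = 100
R = √100 = 10  ⇒  r_B = 10 − 8 = 2

rB=2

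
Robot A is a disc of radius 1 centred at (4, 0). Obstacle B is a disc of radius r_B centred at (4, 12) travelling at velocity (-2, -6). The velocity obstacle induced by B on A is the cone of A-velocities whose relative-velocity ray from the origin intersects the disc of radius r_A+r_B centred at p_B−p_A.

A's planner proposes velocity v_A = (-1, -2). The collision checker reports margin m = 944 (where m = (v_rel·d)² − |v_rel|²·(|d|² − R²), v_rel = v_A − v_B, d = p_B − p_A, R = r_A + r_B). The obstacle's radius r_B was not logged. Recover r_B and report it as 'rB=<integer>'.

m = 944
d = (0, 12);  v_rel = (1, 4),  |v_rel|² = 17
v_rel×d = (1)·(12) − (4)·(0) = 12
since m = R²·17 − 12²:  R² = (144 + 944) / 17 = 64
R = √64 = 8  ⇒  r_B = 8 − 1 = 7

rB=7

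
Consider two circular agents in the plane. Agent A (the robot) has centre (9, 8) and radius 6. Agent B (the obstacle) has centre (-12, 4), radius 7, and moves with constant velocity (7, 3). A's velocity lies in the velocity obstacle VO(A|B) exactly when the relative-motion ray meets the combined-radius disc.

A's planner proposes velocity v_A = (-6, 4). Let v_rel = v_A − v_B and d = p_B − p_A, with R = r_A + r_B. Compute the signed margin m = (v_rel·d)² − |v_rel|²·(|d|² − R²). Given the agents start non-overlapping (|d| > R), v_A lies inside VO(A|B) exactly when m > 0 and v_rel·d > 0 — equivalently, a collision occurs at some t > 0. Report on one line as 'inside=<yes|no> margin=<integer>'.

d = (-21, -4),  |d|² = 457;  R = 6+7 = 13,  c = 457−13² = 288
v_rel = (-13, 1),  |v_rel|² = 170;  v_rel·d = (-13)·(-21) + (1)·(-4) = 269
170·t² − 538·t + 288 = 0  ⇒  m = 269² − 170·288 = 23401
m = 23401 > 0,  v_rel·d = 269 > 0  ⇒  inside

inside=yes margin=23401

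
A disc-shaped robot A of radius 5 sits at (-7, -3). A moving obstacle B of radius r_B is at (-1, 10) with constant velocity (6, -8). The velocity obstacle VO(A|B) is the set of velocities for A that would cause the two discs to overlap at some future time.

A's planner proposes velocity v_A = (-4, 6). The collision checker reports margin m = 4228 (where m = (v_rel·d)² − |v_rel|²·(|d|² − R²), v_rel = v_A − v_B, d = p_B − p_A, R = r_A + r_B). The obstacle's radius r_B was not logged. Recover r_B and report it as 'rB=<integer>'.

m = 4228
d = (6, 13);  v_rel = (-10, 14),  |v_rel|² = 296
v_rel×d = (-10)·(13) − (14)·(6) = -214
since m = R²·296 − (-214)²:  R² = (45796 + 4228) / 296 = 169
R = √169 = 13  ⇒  r_B = 13 − 5 = 8

rB=8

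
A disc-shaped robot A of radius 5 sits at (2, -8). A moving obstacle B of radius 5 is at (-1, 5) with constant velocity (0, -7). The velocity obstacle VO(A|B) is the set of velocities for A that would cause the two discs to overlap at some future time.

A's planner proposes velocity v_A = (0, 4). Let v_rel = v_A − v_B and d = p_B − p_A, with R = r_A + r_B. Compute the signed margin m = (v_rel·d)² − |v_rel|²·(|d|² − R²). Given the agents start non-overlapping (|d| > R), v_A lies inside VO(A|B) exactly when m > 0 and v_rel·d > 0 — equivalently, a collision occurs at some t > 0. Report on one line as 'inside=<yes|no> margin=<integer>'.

d = (-3, 13),  |d|² = 178;  R = 5+5 = 10,  c = 178−10² = 78
v_rel = (0, 11),  |v_rel|² = 121;  v_rel·d = (0)·(-3) + (11)·(13) = 143
121·t² − 286·t + 78 = 0  ⇒  m = 143² − 121·78 = 11011
m = 11011 > 0,  v_rel·d = 143 > 0  ⇒  inside

inside=yes margin=11011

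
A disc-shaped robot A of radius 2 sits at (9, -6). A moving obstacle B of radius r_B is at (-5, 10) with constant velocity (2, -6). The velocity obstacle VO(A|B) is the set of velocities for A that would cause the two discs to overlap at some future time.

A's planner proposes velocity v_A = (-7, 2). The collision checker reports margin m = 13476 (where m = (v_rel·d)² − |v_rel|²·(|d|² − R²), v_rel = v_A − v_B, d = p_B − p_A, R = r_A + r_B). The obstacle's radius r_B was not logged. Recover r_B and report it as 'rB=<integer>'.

m = 13476
d = (-14, 16);  v_rel = (-9, 8),  |v_rel|² = 145
v_rel×d = (-9)·(16) − (8)·(-14) = -32
since m = R²·145 − (-32)²:  R² = (1024 + 13476) / 145 = 100
R = √100 = 10  ⇒  r_B = 10 − 2 = 8

rB=8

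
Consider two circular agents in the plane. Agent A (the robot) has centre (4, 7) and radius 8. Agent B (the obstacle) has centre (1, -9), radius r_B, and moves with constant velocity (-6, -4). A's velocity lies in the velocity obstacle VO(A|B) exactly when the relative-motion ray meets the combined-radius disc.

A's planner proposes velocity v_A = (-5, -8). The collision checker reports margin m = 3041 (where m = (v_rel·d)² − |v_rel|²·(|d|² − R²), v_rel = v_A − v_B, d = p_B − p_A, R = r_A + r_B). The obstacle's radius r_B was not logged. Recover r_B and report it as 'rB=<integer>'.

m = 3041
d = (-3, -16);  v_rel = (1, -4),  |v_rel|² = 17
v_rel×d = (1)·(-16) − (-4)·(-3) = -28
since m = R²·17 − (-28)²:  R² = (784 + 3041) / 17 = 225
R = √225 = 15  ⇒  r_B = 15 − 8 = 7

rB=7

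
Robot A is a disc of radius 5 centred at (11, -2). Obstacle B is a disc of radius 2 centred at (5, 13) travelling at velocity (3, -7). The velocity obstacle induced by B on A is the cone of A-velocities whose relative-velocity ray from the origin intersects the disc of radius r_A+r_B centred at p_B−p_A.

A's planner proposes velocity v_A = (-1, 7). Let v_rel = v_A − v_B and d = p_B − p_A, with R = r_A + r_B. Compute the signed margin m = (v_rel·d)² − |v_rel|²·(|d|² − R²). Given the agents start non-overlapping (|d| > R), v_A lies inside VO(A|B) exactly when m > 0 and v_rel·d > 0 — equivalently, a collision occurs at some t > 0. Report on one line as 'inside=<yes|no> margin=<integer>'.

d = (-6, 15),  |d|² = 261;  R = 5+2 = 7,  c = 261−7² = 212
v_rel = (-4, 14),  |v_rel|² = 212;  v_rel·d = (-4)·(-6) + (14)·(15) = 234
212·t² − 468·t + 212 = 0  ⇒  m = 234² − 212·212 = 9812
m = 9812 > 0,  v_rel·d = 234 > 0  ⇒  inside

inside=yes margin=9812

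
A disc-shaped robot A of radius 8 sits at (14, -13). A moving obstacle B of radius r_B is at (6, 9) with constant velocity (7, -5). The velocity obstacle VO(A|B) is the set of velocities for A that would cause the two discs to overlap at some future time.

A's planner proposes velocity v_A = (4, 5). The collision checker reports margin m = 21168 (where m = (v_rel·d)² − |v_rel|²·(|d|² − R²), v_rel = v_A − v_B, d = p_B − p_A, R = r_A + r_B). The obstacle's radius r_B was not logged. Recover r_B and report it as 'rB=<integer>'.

m = 21168
d = (-8, 22);  v_rel = (-3, 10),  |v_rel|² = 109
v_rel×d = (-3)·(22) − (10)·(-8) = 14
since m = R²·109 − 14²:  R² = (196 + 21168) / 109 = 196
R = √196 = 14  ⇒  r_B = 14 − 8 = 6

rB=6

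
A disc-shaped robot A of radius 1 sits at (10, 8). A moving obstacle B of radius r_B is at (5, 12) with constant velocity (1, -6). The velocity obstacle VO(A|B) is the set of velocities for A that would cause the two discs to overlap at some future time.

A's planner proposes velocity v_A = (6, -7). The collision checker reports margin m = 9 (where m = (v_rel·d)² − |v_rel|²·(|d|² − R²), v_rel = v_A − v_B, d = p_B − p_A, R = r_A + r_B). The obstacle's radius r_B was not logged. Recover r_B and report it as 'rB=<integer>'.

m = 9
d = (-5, 4);  v_rel = (5, -1),  |v_rel|² = 26
v_rel×d = (5)·(4) − (-1)·(-5) = 15
since m = R²·26 − 15²:  R² = (225 + 9) / 26 = 9
R = √9 = 3  ⇒  r_B = 3 − 1 = 2

rB=2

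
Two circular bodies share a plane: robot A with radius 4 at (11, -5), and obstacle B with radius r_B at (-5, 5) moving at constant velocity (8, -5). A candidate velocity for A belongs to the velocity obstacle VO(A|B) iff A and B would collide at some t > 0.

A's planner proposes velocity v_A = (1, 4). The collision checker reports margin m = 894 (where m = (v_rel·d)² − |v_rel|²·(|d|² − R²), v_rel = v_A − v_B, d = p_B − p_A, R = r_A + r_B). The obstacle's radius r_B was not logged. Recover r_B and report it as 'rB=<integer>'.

m = 894
d = (-16, 10);  v_rel = (-7, 9),  |v_rel|² = 130
v_rel×d = (-7)·(10) − (9)·(-16) = 74
since m = R²·130 − 74²:  R² = (5476 + 894) / 130 = 49
R = √49 = 7  ⇒  r_B = 7 − 4 = 3

rB=3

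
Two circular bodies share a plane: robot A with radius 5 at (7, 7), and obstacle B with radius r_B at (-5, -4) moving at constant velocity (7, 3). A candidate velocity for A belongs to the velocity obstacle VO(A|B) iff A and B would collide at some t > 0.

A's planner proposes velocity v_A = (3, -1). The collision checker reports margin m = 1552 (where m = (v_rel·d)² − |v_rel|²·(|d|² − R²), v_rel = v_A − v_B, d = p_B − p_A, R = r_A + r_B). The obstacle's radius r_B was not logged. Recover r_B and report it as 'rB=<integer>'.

m = 1552
d = (-12, -11);  v_rel = (-4, -4),  |v_rel|² = 32
v_rel×d = (-4)·(-11) − (-4)·(-12) = -4
since m = R²·32 − (-4)²:  R² = (16 + 1552) / 32 = 49
R = √49 = 7  ⇒  r_B = 7 − 5 = 2

rB=2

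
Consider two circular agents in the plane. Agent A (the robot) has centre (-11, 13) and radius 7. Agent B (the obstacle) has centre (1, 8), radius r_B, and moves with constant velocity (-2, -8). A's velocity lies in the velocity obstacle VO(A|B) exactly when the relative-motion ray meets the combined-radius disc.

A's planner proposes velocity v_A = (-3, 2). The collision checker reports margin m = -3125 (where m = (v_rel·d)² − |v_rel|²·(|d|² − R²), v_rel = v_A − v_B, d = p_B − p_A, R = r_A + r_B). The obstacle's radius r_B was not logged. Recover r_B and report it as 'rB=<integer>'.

m = -3125
d = (12, -5);  v_rel = (-1, 10),  |v_rel|² = 101
v_rel×d = (-1)·(-5) − (10)·(12) = -115
since m = R²·101 − (-115)²:  R² = (13225 + -3125) / 101 = 100
R = √100 = 10  ⇒  r_B = 10 − 7 = 3

rB=3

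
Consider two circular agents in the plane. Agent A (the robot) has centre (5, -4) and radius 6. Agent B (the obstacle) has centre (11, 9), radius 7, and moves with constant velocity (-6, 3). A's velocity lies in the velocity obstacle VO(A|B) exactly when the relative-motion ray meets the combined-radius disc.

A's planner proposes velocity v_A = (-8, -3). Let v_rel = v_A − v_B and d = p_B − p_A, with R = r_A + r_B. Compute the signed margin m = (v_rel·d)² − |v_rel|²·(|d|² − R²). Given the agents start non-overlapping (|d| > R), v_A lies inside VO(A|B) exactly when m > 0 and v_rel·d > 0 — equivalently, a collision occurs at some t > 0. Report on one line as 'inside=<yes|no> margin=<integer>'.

d = (6, 13),  |d|² = 205;  R = 6+7 = 13,  c = 205−13² = 36
v_rel = (-2, -6),  |v_rel|² = 40;  v_rel·d = (-2)·(6) + (-6)·(13) = -90
40·t² + 180·t + 36 = 0  ⇒  m = (-90)² − 40·36 = 6660
m = 6660 > 0,  v_rel·d = -90 < 0  ⇒  outside

inside=no margin=6660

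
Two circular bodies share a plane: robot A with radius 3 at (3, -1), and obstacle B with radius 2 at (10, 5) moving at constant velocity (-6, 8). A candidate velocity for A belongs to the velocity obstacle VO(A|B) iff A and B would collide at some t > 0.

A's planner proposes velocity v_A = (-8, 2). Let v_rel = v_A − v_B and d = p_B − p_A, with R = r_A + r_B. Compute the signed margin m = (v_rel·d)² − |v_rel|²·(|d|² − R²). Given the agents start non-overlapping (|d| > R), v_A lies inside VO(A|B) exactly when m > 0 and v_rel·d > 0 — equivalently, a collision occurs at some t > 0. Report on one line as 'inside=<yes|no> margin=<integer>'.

d = (7, 6),  |d|² = 85;  R = 3+2 = 5,  c = 85−5² = 60
v_rel = (-2, -6),  |v_rel|² = 40;  v_rel·d = (-2)·(7) + (-6)·(6) = -50
40·t² + 100·t + 60 = 0  ⇒  m = (-50)² − 40·60 = 100
m = 100 > 0,  v_rel·d = -50 < 0  ⇒  outside

inside=no margin=100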